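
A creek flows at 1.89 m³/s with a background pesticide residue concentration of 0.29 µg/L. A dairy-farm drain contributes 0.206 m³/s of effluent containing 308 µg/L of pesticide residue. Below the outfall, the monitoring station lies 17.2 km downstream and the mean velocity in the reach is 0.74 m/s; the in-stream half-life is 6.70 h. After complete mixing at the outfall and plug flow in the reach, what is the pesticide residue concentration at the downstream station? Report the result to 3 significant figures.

Mixed concentration C = ΣQC/ΣQ = (1.890·0.2900 + 0.2060·308.0) / 2.096 = 64.00/2.096 = 30.53 µg/L.
Travel time t = 17.2·1000 / 0.74 = 23240 s = 6.456 h.
Half-life 6.70 h → k = ln 2 / 6.70 = 0.1035 h⁻¹ = 2.483 d⁻¹.
First-order decay: C = 30.53·exp(−k·t) = 30.53·0.5128 = 15.66 µg/L.

15.7 µg/L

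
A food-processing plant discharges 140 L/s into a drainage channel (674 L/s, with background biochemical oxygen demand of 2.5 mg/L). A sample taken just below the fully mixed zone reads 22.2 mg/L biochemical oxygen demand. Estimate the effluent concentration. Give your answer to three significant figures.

Mass balance: 674.0·2.500 + 140.0·Cₑ = 814.0·22.20
→ Cₑ = (814.0·22.20 − 674.0·2.500) / 140.0 = 117.0 mg/L.

117 mg/L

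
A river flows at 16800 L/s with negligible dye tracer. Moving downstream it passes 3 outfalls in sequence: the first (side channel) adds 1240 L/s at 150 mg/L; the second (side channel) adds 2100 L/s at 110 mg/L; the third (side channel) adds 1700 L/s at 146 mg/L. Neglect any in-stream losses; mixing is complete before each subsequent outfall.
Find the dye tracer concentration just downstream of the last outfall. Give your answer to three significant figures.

30.5 mg/L

After outfall 1: Q = 16800 + 1240 = 18040 L/s; C = (16800·0 + 1240·150.0)/18040 = 10.31 mg/L.
After outfall 2: Q = 18040 + 2100 = 20140 L/s; C = (18040·10.31 + 2100·110.0)/20140 = 20.71 mg/L.
After outfall 3: Q = 20140 + 1700 = 21840 L/s; C = (20140·20.71 + 1700·146.0)/21840 = 30.46 mg/L.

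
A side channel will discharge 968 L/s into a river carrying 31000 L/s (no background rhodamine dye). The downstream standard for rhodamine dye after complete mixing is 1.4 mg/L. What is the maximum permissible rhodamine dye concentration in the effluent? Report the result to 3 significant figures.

At the limit, (Qr·Cr + Qe·Cₑ)/(Qr + Qe) = 1.4:
Cₑ = (31970·1.4 − 31000·0) / 968.0 = 46.23 mg/L.

46.2 mg/L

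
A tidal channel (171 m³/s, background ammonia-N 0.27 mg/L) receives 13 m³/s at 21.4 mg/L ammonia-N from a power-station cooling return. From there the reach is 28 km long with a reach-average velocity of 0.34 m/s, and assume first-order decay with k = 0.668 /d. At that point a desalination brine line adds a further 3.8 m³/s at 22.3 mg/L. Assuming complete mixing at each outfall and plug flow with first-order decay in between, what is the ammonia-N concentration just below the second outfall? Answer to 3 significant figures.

Conservation of mass: C = (171.0·0.2700 + 13.00·21.40) / 184.0 = 324.4/184.0 = 1.763 mg/L; combined flow 184.0 m³/s.
Travel time t = 28·1000 / 0.34 = 82350 s = 22.88 h.
First-order decay: C = 1.763·exp(−k·t) = 1.763·0.5290 = 0.9326 mg/L.
Second outfall: C = (184.0·0.9326 + 3.800·22.30)/187.8 = 1.365 mg/L.

1.36 mg/L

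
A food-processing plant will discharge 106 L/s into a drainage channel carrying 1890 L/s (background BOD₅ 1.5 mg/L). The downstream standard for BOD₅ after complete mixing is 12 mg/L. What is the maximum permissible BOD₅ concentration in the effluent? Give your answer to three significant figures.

199 mg/L

At the limit, (Qr·Cr + Qe·Cₑ)/(Qr + Qe) = 12:
Cₑ = (1996·12 − 1890·1.500) / 106.0 = 199.2 mg/L.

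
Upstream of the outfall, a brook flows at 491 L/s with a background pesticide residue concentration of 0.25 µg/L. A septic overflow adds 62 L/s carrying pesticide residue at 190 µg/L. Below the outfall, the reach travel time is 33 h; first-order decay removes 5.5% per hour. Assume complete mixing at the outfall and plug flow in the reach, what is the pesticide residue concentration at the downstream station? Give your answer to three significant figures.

Conservation of mass: C = (491.0·0.2500 + 62.00·190.0) / 553.0 = 11900/553.0 = 21.52 µg/L.
5.5%/h lost → k = −ln(1 − 0.055) = 0.05657 h⁻¹.
First-order decay: C = 21.52·exp(−k·t) = 21.52·0.1546 = 3.328 µg/L.

3.33 µg/L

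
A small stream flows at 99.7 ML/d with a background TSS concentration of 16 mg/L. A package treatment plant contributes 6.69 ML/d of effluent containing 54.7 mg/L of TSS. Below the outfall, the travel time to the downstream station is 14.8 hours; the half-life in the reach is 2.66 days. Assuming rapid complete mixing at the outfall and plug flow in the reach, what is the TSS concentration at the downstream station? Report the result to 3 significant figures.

15.7 mg/L

Flow-weighted average: C = (99.70·16.00 + 6.690·54.70) / 106.4 = 1961/106.4 = 18.43 mg/L.
Half-life 2.66 d → k = ln 2 / 2.66 = 0.2606 d⁻¹.
Applying C = C₀e^(−kt): 18.43 × 0.8516 = 15.70 mg/L.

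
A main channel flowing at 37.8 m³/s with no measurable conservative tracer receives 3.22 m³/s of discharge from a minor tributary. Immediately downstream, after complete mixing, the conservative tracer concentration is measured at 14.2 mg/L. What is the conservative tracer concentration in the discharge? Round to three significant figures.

Mass balance: 37.80·0 + 3.220·Cₑ = 41.02·14.20
→ Cₑ = (41.02·14.20 − 37.80·0) / 3.220 = 180.9 mg/L.

181 mg/L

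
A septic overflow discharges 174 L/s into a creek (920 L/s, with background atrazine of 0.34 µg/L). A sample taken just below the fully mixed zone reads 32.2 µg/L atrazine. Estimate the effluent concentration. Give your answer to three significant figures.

201 µg/L

Mass balance: 920.0·0.3400 + 174.0·Cₑ = 1094·32.20
→ Cₑ = (1094·32.20 − 920.0·0.3400) / 174.0 = 200.7 µg/L.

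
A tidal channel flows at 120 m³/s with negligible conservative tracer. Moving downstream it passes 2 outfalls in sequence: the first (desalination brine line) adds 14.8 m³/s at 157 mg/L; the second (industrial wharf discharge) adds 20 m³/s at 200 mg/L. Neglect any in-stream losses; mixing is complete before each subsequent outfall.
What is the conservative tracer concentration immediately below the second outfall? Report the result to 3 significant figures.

After outfall 1: Q = 120.0 + 14.80 = 134.8 m³/s; C = (120.0·0 + 14.80·157.0)/134.8 = 17.24 mg/L.
After outfall 2: Q = 134.8 + 20.00 = 154.8 m³/s; C = (134.8·17.24 + 20.00·200.0)/154.8 = 40.85 mg/L.

40.9 mg/L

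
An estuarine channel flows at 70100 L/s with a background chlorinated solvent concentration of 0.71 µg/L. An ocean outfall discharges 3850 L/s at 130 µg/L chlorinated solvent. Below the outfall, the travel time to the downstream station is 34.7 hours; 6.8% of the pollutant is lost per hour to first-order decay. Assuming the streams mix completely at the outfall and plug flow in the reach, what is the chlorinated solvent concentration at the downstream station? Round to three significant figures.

After mixing, C = (70100·0.7100 + 3850·130.0) / 73950 = 550300/73950 = 7.441 µg/L.
6.8%/h lost → k = −ln(1 − 0.068) = 0.07042 h⁻¹.
Decay over the reach: 7.441·exp(−kt) = 7.441·0.08684 = 0.6462 µg/L.

0.646 µg/L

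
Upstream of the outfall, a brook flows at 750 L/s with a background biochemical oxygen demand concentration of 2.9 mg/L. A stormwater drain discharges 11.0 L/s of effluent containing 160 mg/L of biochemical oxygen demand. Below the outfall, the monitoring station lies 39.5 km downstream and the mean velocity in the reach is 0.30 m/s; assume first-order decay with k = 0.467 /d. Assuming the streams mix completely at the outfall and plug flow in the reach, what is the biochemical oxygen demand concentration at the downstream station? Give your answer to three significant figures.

After mixing, C = (750.0·2.900 + 11.00·160.0) / 761.0 = 3935/761.0 = 5.171 mg/L.
Travel time t = 39.5·1000 / 0.30 = 131700 s = 36.57 h.
After decay, C = 5.171 × e^(−kt) = 5.171 × 0.4908 = 2.538 mg/L.

2.54 mg/L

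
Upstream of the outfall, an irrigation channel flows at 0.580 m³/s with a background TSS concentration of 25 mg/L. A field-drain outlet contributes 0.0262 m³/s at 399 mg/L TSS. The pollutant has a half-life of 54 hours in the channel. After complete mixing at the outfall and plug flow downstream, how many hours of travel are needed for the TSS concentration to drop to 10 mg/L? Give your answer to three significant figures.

110 h

Flow-weighted average: C = (0.5800·25.00 + 0.02620·399.0) / 0.6062 = 24.95/0.6062 = 41.16 mg/L.
Half-life 54 h → k = ln 2 / 54 = 0.01284 h⁻¹ = 0.3081 d⁻¹.
41.16·exp(−k·t) = 10 → t = ln(41.16/10)/k = 396800 s = 110.2 h.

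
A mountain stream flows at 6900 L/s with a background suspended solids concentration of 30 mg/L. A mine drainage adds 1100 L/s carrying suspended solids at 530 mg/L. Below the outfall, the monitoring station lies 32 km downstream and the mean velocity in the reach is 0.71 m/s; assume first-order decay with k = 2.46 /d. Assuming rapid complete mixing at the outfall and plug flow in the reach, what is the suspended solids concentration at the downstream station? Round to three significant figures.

Conservation of mass: C = (6900·30.00 + 1100·530.0) / 8000 = 790000/8000 = 98.75 mg/L.
Travel time t = 32·1000 / 0.71 = 45070 s = 12.52 h.
Decay over the reach: 98.75·exp(−kt) = 98.75·0.2771 = 27.37 mg/L.

27.4 mg/L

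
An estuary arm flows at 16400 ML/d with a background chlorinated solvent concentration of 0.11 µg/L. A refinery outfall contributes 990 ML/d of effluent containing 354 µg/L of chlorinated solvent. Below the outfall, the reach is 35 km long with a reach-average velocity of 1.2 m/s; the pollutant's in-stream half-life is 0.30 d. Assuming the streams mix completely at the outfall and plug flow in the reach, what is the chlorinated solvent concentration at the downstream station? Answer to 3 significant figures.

9.29 µg/L

Conservation of mass: C = (16400·0.1100 + 990.0·354.0) / 17390 = 352300/17390 = 20.26 µg/L.
Travel time t = 35·1000 / 1.2 = 29170 s = 8.102 h.
Half-life 0.30 d → k = ln 2 / 0.30 = 2.310 d⁻¹.
First-order decay: C = 20.26·exp(−k·t) = 20.26·0.4584 = 9.286 µg/L.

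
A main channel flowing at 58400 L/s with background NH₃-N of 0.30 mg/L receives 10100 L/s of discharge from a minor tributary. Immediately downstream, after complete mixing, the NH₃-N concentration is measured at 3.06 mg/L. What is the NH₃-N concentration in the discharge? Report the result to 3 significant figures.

Mass balance: 58400·0.3000 + 10100·Cₑ = 68500·3.060
→ Cₑ = (68500·3.060 − 58400·0.3000) / 10100 = 19.02 mg/L.

19.0 mg/L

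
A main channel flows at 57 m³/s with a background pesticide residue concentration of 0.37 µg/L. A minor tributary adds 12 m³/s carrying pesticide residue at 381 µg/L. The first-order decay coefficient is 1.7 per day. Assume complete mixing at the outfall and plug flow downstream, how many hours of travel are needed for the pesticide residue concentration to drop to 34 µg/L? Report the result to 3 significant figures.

Conservation of mass: C = (57.00·0.3700 + 12.00·381.0) / 69.00 = 4593/69.00 = 66.57 µg/L.
66.57·exp(−k·t) = 34 → t = ln(66.57/34)/k = 34150 s = 9.485 h.

9.48 h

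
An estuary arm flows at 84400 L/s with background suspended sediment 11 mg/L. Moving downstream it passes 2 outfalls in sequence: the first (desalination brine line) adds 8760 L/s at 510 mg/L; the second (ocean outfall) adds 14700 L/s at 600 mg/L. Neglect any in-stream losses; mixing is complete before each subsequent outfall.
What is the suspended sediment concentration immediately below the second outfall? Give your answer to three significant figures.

After outfall 1: Q = 84400 + 8760 = 93160 L/s; C = (84400·11.00 + 8760·510.0)/93160 = 57.92 mg/L.
After outfall 2: Q = 93160 + 14700 = 107900 L/s; C = (93160·57.92 + 14700·600.0)/107900 = 131.8 mg/L.

132 mg/L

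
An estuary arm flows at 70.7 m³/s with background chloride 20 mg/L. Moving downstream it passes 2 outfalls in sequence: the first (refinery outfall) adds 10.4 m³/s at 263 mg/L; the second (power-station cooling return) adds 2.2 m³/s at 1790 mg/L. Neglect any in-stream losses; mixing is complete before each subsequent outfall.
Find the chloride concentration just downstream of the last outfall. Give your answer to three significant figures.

97.1 mg/L

Outfall 1: combined Q = 81.10 m³/s; C = (70.70·20.00 + 10.40·263.0)/81.10 = 51.16 mg/L.
Outfall 2: combined Q = 83.30 m³/s; C = (81.10·51.16 + 2.200·1790)/83.30 = 97.09 mg/L.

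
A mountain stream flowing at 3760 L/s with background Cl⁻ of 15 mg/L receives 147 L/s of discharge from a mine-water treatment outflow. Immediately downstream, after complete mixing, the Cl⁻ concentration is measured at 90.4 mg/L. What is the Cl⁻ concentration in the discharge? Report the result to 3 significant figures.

Mass balance: 3760·15.00 + 147.0·Cₑ = 3907·90.40
→ Cₑ = (3907·90.40 − 3760·15.00) / 147.0 = 2019 mg/L.

2020 mg/L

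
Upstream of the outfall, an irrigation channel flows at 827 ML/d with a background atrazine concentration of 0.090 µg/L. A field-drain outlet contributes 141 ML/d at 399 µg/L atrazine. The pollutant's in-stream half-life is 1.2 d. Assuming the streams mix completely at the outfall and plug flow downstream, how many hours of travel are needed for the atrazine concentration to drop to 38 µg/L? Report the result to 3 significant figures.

17.7 h

Flow-weighted average: C = (827.0·0.09000 + 141.0·399.0) / 968.0 = 56330/968.0 = 58.20 µg/L.
Half-life 1.2 d → k = ln 2 / 1.2 = 0.5776 d⁻¹.
58.20·exp(−k·t) = 38 → t = ln(58.20/38)/k = 63750 s = 17.71 h.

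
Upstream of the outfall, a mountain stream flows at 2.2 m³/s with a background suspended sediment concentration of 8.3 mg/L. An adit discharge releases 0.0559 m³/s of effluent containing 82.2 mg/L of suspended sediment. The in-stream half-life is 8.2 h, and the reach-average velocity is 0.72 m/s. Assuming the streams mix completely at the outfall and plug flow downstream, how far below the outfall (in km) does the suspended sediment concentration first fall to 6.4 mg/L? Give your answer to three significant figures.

Conservation of mass: C = (2.200·8.300 + 0.05590·82.20) / 2.256 = 22.85/2.256 = 10.13 mg/L.
Half-life 8.2 h → k = ln 2 / 8.2 = 0.08453 h⁻¹ = 2.029 d⁻¹.
Set 10.13·exp(−k·t) = 6.4 → t = ln(10.13/6.4)/k = 19560 s = 5.434 h.
Distance = v·t = 0.72·19560 = 14080 m = 14.08 km.

14.1 km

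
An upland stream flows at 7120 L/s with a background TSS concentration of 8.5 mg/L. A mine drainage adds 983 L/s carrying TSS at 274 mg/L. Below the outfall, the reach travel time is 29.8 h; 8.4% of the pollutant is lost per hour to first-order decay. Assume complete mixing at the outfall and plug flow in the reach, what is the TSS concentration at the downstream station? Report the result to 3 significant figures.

Mixed concentration C = ΣQC/ΣQ = (7120·8.500 + 983.0·274.0) / 8103 = 329900/8103 = 40.71 mg/L.
8.4%/h lost → k = −ln(1 − 0.084) = 0.08774 h⁻¹.
Applying C = C₀e^(−kt): 40.71 × 0.07320 = 2.980 mg/L.

2.98 mg/L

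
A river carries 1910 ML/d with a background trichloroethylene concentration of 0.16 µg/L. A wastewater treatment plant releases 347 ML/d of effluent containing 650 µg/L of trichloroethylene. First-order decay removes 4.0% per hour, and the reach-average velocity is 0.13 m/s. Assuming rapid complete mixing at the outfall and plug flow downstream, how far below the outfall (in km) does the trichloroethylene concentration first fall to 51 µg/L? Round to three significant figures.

Conservation of mass: C = (1910·0.1600 + 347.0·650.0) / 2257 = 225900/2257 = 100.1 µg/L.
4.0%/h lost → k = −ln(1 − 0.04) = 0.04082 h⁻¹.
Set 100.1·exp(−k·t) = 51 → t = ln(100.1/51)/k = 59440 s = 16.51 h.
Distance = v·t = 0.13·59440 = 7727 m = 7.727 km.

7.73 km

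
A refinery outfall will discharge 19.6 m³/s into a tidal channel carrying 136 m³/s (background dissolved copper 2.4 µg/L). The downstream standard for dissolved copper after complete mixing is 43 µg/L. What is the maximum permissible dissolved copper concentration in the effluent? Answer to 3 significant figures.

At the limit, (Qr·Cr + Qe·Cₑ)/(Qr + Qe) = 43:
Cₑ = (155.6·43 − 136.0·2.400) / 19.60 = 324.7 µg/L.

325 µg/L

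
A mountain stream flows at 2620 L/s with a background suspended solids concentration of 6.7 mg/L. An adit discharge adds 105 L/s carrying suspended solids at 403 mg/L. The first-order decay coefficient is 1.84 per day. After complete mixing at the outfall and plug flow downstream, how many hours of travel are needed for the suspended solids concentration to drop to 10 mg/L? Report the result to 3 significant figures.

After mixing, C = (2620·6.700 + 105.0·403.0) / 2725 = 59870/2725 = 21.97 mg/L.
21.97·exp(−k·t) = 10 → t = ln(21.97/10)/k = 36960 s = 10.27 h.

10.3 h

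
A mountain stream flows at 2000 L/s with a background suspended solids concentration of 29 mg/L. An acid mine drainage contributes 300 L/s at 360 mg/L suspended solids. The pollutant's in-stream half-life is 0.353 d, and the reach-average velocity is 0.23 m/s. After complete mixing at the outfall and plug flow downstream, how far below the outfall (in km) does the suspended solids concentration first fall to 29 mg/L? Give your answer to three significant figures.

9.23 km

Mixed concentration C = ΣQC/ΣQ = (2000·29.00 + 300.0·360.0) / 2300 = 166000/2300 = 72.17 mg/L.
Half-life 0.353 d → k = ln 2 / 0.353 = 1.964 d⁻¹.
Set 72.17·exp(−k·t) = 29 → t = ln(72.17/29)/k = 40120 s = 11.14 h.
Distance = v·t = 0.23·40120 = 9227 m = 9.227 km.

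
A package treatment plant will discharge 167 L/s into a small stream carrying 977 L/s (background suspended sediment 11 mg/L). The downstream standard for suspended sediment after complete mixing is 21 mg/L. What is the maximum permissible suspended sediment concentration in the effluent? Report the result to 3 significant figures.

79.5 mg/L

At the limit, (Qr·Cr + Qe·Cₑ)/(Qr + Qe) = 21:
Cₑ = (1144·21 − 977.0·11.00) / 167.0 = 79.50 mg/L.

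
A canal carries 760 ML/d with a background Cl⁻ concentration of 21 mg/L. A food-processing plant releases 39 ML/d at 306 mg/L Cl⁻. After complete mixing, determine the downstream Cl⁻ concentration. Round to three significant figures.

34.9 mg/L

Mixed concentration C = ΣQC/ΣQ = (760.0·21.00 + 39.00·306.0) / 799.0 = 27890/799.0 = 34.91 mg/L.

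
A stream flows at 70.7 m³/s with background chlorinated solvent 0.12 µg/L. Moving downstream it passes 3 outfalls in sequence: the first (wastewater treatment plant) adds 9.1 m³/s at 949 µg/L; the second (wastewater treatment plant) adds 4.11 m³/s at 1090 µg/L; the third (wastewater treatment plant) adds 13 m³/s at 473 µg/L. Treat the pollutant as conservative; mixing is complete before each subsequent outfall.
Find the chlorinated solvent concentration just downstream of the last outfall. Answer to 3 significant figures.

Below outfall 1: Q → 79.80 m³/s, C = (70.70·0.1200 + 9.100·949.0)/79.80 = 108.3 µg/L.
Below outfall 2: Q → 83.91 m³/s, C = (79.80·108.3 + 4.110·1090)/83.91 = 156.4 µg/L.
Below outfall 3: Q → 96.91 m³/s, C = (83.91·156.4 + 13.00·473.0)/96.91 = 198.9 µg/L.

199 µg/L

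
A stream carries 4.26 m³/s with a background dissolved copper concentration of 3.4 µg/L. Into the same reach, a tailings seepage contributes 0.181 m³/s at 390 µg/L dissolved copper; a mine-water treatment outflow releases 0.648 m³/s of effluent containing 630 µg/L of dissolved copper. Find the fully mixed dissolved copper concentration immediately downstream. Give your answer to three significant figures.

Mixed concentration C = ΣQC/ΣQ = (4.260·3.400 + 0.1810·390.0 + 0.6480·630.0) / 5.089 = 493.3/5.089 = 96.94 µg/L.

96.9 µg/L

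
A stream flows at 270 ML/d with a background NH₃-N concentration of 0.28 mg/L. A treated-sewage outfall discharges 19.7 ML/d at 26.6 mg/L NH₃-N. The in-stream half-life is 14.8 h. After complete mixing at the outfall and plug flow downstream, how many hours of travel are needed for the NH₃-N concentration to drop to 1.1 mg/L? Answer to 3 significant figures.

13.5 h

Mixed concentration C = ΣQC/ΣQ = (270.0·0.2800 + 19.70·26.60) / 289.7 = 599.6/289.7 = 2.070 mg/L.
Half-life 14.8 h → k = ln 2 / 14.8 = 0.04683 h⁻¹ = 1.124 d⁻¹.
2.070·exp(−k·t) = 1.1 → t = ln(2.070/1.1)/k = 48590 s = 13.50 h.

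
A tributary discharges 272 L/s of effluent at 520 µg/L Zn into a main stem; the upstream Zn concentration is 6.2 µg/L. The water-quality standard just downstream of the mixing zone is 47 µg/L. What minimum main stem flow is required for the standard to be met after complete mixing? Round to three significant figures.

3150 L/s

Set C_mix = 47: (Q·6.200 + 272.0·520.0) / (Q + 272.0) = 47
→ Q = 272.0·(520.0 − 47)/(47 − 6.200) = 3153 L/s.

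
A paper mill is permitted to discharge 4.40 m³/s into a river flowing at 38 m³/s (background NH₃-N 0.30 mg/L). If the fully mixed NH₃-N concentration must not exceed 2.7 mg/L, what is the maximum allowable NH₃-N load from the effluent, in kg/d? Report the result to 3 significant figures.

8910 kg/d

Mass balance at the limit: 38.00·0.3000 + 4.400·Cₑ = 42.40·2.7 → Cₑ = 23.43 mg/L.
Load = 4.400 m³/s × 23.43 g/m³ × 86 400 s/d = 8906 kg/d.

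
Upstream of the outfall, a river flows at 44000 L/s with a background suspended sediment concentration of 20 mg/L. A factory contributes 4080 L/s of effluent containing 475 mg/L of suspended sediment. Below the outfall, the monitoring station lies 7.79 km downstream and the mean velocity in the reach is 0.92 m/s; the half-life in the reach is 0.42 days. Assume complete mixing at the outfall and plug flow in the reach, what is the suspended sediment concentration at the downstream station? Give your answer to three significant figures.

49.9 mg/L

Mixed concentration C = ΣQC/ΣQ = (44000·20.00 + 4080·475.0) / 48080 = 2818000/48080 = 58.61 mg/L.
Travel time t = 7.79·1000 / 0.92 = 8467 s = 2.352 h.
Half-life 0.42 d → k = ln 2 / 0.42 = 1.650 d⁻¹.
Decay over the reach: 58.61·exp(−kt) = 58.61·0.8507 = 49.86 mg/L.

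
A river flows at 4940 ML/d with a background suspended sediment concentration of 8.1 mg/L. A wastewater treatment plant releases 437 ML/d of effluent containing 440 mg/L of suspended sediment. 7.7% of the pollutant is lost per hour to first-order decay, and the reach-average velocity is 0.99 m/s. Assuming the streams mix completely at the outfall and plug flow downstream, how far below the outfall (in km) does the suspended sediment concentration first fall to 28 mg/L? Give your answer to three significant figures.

Flow-weighted average: C = (4940·8.100 + 437.0·440.0) / 5377 = 232300/5377 = 43.20 mg/L.
7.7%/h lost → k = −ln(1 − 0.077) = 0.08013 h⁻¹.
Set 43.20·exp(−k·t) = 28 → t = ln(43.20/28)/k = 19480 s = 5.412 h.
Distance = v·t = 0.99·19480 = 19290 m = 19.29 km.

19.3 km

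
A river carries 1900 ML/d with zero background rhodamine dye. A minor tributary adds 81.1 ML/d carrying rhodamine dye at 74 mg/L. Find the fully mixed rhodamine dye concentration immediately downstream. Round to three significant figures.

3.03 mg/L

Mixed concentration C = ΣQC/ΣQ = (1900·0 + 81.10·74.00) / 1981 = 6001/1981 = 3.029 mg/L.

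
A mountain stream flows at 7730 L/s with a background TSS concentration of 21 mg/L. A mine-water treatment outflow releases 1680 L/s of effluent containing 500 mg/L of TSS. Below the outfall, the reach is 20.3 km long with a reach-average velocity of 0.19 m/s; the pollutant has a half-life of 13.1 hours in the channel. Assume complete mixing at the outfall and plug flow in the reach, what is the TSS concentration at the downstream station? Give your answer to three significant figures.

Flow-weighted average: C = (7730·21.00 + 1680·500.0) / 9410 = 1002000/9410 = 106.5 mg/L.
Travel time t = 20.3·1000 / 0.19 = 106800 s = 29.68 h.
Half-life 13.1 h → k = ln 2 / 13.1 = 0.05291 h⁻¹ = 1.270 d⁻¹.
First-order decay: C = 106.5·exp(−k·t) = 106.5·0.2080 = 22.15 mg/L.

22.2 mg/L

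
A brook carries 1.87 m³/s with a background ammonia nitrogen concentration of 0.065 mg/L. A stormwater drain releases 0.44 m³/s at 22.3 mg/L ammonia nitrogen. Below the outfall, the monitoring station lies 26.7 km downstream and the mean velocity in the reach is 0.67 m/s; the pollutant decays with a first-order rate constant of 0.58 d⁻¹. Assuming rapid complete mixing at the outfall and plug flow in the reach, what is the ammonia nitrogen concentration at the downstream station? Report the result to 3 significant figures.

3.29 mg/L

Mixed concentration C = ΣQC/ΣQ = (1.870·0.06500 + 0.4400·22.30) / 2.310 = 9.934/2.310 = 4.300 mg/L.
Travel time t = 26.7·1000 / 0.67 = 39850 s = 11.07 h.
Decay over the reach: 4.300·exp(−kt) = 4.300·0.7653 = 3.291 mg/L.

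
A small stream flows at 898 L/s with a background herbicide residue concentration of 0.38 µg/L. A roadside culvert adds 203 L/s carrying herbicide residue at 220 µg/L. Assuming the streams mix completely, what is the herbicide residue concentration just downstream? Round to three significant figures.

40.9 µg/L

After mixing, C = (898.0·0.3800 + 203.0·220.0) / 1101 = 45000/1101 = 40.87 µg/L.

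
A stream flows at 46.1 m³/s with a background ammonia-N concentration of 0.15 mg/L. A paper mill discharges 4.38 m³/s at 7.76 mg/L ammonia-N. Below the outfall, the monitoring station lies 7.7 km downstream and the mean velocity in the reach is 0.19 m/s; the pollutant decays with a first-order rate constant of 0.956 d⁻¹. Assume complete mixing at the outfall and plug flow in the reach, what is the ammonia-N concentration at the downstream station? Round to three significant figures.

Mass balance: C = (46.10·0.1500 + 4.380·7.760) / 50.48 = 40.90/50.48 = 0.8103 mg/L.
Travel time t = 7.7·1000 / 0.19 = 40530 s = 11.26 h.
Decay over the reach: 0.8103·exp(−kt) = 0.8103·0.6386 = 0.5175 mg/L.

0.517 mg/L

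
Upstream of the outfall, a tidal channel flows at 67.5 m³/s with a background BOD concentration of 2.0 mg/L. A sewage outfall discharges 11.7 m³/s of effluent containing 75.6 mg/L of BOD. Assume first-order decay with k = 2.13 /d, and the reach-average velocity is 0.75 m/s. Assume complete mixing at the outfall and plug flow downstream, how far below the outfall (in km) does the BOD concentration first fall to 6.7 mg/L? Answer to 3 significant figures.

Flow-weighted average: C = (67.50·2.000 + 11.70·75.60) / 79.20 = 1020/79.20 = 12.87 mg/L.
Set 12.87·exp(−k·t) = 6.7 → t = ln(12.87/6.7)/k = 26490 s = 7.358 h.
Distance = v·t = 0.75·26490 = 19870 m = 19.87 km.

19.9 km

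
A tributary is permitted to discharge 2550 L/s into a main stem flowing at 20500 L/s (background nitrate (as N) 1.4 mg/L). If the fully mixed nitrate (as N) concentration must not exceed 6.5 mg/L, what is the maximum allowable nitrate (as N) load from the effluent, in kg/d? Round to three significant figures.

10500 kg/d

Mass balance at the limit: 20500·1.400 + 2550·Cₑ = 23050·6.5 → Cₑ = 47.50 mg/L.
2550 L/s = 2.550 m³/s. Load = 2.550 m³/s × 47.50 g/m³ × 86 400 s/d = 10470 kg/d.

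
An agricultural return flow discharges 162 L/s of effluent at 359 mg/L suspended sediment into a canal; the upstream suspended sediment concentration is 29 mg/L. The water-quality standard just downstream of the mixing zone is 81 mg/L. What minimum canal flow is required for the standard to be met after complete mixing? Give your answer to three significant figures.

866 L/s

Set C_mix = 81: (Q·29.00 + 162.0·359.0) / (Q + 162.0) = 81
→ Q = 162.0·(359.0 − 81)/(81 − 29.00) = 866.1 L/s.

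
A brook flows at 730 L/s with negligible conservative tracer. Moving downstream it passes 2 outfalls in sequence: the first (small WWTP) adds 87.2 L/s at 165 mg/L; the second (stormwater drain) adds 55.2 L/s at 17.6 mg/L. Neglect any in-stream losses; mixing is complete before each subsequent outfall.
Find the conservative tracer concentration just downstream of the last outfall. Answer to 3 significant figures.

After outfall 1: Q = 730.0 + 87.20 = 817.2 L/s; C = (730.0·0 + 87.20·165.0)/817.2 = 17.61 mg/L.
After outfall 2: Q = 817.2 + 55.20 = 872.4 L/s; C = (817.2·17.61 + 55.20·17.60)/872.4 = 17.61 mg/L.

17.6 mg/L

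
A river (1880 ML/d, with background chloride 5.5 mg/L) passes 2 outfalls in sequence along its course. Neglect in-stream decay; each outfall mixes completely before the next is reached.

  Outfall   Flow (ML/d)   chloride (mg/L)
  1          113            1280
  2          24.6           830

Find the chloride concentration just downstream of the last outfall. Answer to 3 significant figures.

86.9 mg/L

After outfall 1: Q = 1880 + 113.0 = 1993 ML/d; C = (1880·5.500 + 113.0·1280)/1993 = 77.76 mg/L.
After outfall 2: Q = 1993 + 24.60 = 2018 ML/d; C = (1993·77.76 + 24.60·830.0)/2018 = 86.93 mg/L.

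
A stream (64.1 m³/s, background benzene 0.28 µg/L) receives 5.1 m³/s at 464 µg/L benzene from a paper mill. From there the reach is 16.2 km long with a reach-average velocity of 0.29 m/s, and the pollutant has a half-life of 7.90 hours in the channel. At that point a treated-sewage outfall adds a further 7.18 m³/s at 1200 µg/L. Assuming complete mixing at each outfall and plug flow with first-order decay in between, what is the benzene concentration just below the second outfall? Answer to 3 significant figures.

Flow-weighted average: C = (64.10·0.2800 + 5.100·464.0) / 69.20 = 2384/69.20 = 34.46 µg/L; combined flow 69.20 m³/s.
Travel time t = 16.2·1000 / 0.29 = 55860 s = 15.52 h.
Half-life 7.90 h → k = ln 2 / 7.90 = 0.08774 h⁻¹ = 2.106 d⁻¹.
Applying C = C₀e^(−kt): 34.46 × 0.2563 = 8.830 µg/L.
At the second outfall, C = (69.20·8.830 + 7.180·1200) / (69.20 + 7.180) = 120.8 µg/L.

121 µg/L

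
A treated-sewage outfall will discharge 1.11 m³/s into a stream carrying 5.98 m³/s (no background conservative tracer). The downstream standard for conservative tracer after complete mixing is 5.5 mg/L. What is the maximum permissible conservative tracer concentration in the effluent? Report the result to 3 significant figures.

35.1 mg/L

At the limit, (Qr·Cr + Qe·Cₑ)/(Qr + Qe) = 5.5:
Cₑ = (7.090·5.5 − 5.980·0) / 1.110 = 35.13 mg/L.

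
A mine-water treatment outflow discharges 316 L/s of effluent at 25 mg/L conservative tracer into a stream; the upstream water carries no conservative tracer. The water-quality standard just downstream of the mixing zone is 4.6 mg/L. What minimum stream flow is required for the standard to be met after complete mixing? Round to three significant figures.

1400 L/s

Set C_mix = 4.6: (Q·0 + 316.0·25.00) / (Q + 316.0) = 4.6
→ Q = 316.0·(25.00 − 4.6)/(4.6 − 0) = 1401 L/s.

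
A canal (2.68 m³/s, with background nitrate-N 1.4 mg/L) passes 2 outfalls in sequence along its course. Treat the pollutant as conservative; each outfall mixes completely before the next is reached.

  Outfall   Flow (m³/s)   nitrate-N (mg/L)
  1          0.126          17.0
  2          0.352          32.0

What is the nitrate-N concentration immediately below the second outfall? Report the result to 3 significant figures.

5.43 mg/L

Outfall 1: combined Q = 2.806 m³/s; C = (2.680·1.400 + 0.1260·17.00)/2.806 = 2.100 mg/L.
Outfall 2: combined Q = 3.158 m³/s; C = (2.806·2.100 + 0.3520·32.00)/3.158 = 5.433 mg/L.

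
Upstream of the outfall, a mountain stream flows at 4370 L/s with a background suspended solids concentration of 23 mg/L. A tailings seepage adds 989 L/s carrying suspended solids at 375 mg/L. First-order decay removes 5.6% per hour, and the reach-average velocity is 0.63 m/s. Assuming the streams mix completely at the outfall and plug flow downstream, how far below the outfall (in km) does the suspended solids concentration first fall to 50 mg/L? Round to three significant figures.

22.2 km

After mixing, C = (4370·23.00 + 989.0·375.0) / 5359 = 471400/5359 = 87.96 mg/L.
5.6%/h lost → k = −ln(1 − 0.056) = 0.05763 h⁻¹.
Set 87.96·exp(−k·t) = 50 → t = ln(87.96/50)/k = 35290 s = 9.802 h.
Distance = v·t = 0.63·35290 = 22230 m = 22.23 km.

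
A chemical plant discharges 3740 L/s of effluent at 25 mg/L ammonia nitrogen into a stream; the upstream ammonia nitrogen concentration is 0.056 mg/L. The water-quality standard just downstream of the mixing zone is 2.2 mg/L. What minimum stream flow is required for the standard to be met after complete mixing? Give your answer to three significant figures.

Set C_mix = 2.2: (Q·0.05600 + 3740·25.00) / (Q + 3740) = 2.2
→ Q = 3740·(25.00 − 2.2)/(2.2 − 0.05600) = 39770 L/s.

39800 L/s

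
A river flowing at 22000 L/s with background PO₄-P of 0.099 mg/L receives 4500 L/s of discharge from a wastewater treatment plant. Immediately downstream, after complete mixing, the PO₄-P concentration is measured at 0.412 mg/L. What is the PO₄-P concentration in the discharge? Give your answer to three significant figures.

Mass balance: 22000·0.09900 + 4500·Cₑ = 26500·0.4120
→ Cₑ = (26500·0.4120 − 22000·0.09900) / 4500 = 1.942 mg/L.

1.94 mg/L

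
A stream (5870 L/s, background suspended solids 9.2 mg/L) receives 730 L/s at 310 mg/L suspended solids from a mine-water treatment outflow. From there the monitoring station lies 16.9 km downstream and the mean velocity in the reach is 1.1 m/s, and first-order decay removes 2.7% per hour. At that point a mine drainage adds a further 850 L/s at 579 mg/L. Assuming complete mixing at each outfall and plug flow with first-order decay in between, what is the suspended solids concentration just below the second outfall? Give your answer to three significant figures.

Flow-weighted average: C = (5870·9.200 + 730.0·310.0) / 6600 = 280300/6600 = 42.47 mg/L; combined flow 6600 L/s.
Travel time t = 16.9·1000 / 1.1 = 15360 s = 4.268 h.
2.7%/h lost → k = −ln(1 − 0.027) = 0.02737 h⁻¹.
After decay, C = 42.47 × e^(−kt) = 42.47 × 0.8898 = 37.79 mg/L.
Second outfall: C = (6600·37.79 + 850.0·579.0)/7450 = 99.54 mg/L.

99.5 mg/L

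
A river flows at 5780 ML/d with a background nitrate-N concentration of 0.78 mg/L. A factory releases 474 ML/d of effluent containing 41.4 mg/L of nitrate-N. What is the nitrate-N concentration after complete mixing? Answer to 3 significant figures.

Mass balance: C = (5780·0.7800 + 474.0·41.40) / 6254 = 24130/6254 = 3.859 mg/L.

3.86 mg/L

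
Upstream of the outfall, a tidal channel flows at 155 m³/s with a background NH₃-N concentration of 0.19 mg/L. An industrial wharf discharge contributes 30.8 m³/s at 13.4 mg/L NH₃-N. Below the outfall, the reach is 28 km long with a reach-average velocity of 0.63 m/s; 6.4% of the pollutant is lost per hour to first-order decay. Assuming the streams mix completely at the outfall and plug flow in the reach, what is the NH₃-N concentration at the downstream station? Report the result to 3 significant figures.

1.05 mg/L

Mass balance: C = (155.0·0.1900 + 30.80·13.40) / 185.8 = 442.2/185.8 = 2.380 mg/L.
Travel time t = 28·1000 / 0.63 = 44440 s = 12.35 h.
6.4%/h lost → k = −ln(1 − 0.064) = 0.06614 h⁻¹.
After decay, C = 2.380 × e^(−kt) = 2.380 × 0.4420 = 1.052 mg/L.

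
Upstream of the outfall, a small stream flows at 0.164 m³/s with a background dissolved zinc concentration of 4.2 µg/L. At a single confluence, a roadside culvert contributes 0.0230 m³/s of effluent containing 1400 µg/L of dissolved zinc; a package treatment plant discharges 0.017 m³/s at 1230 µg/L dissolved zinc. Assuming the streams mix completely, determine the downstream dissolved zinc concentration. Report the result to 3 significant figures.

264 µg/L

Conservation of mass: C = (0.1640·4.200 + 0.02300·1400 + 0.01700·1230) / 0.2040 = 53.80/0.2040 = 263.7 µg/L.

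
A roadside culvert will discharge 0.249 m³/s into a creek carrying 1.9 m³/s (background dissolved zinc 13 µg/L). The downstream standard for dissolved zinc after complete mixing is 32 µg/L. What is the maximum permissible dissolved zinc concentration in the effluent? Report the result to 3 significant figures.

At the limit, (Qr·Cr + Qe·Cₑ)/(Qr + Qe) = 32:
Cₑ = (2.149·32 − 1.900·13.00) / 0.2490 = 177.0 µg/L.

177 µg/L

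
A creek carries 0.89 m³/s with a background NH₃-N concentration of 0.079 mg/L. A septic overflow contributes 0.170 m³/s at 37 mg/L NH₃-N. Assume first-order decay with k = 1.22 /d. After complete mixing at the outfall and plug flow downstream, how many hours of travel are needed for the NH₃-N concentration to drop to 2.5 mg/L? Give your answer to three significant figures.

After mixing, C = (0.8900·0.07900 + 0.1700·37.00) / 1.060 = 6.360/1.060 = 6.000 mg/L.
6.000·exp(−k·t) = 2.5 → t = ln(6.000/2.5)/k = 62000 s = 17.22 h.

17.2 h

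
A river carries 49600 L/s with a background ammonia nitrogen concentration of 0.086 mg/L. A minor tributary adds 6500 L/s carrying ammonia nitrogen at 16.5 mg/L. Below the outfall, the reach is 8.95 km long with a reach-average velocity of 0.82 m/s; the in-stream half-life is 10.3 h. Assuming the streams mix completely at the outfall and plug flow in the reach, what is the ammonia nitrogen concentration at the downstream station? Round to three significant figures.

After mixing, C = (49600·0.08600 + 6500·16.50) / 56100 = 111500/56100 = 1.988 mg/L.
Travel time t = 8.95·1000 / 0.82 = 10910 s = 3.032 h.
Half-life 10.3 h → k = ln 2 / 10.3 = 0.06730 h⁻¹ = 1.615 d⁻¹.
Decay over the reach: 1.988·exp(−kt) = 1.988·0.8154 = 1.621 mg/L.

1.62 mg/L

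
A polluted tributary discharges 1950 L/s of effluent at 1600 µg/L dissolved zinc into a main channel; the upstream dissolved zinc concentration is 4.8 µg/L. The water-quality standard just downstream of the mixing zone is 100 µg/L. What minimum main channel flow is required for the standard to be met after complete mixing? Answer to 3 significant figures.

30700 L/s

Set C_mix = 100: (Q·4.800 + 1950·1600) / (Q + 1950) = 100
→ Q = 1950·(1600 − 100)/(100 − 4.800) = 30720 L/s.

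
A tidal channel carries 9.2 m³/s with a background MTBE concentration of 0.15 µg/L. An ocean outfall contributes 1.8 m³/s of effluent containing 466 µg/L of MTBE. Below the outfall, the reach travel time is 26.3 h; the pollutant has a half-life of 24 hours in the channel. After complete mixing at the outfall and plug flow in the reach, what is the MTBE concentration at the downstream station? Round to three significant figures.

35.7 µg/L

Flow-weighted average: C = (9.200·0.1500 + 1.800·466.0) / 11.00 = 840.2/11.00 = 76.38 µg/L.
Half-life 24 h → k = ln 2 / 24 = 0.02888 h⁻¹ = 0.6931 d⁻¹.
Decay over the reach: 76.38·exp(−kt) = 76.38·0.4679 = 35.74 µg/L.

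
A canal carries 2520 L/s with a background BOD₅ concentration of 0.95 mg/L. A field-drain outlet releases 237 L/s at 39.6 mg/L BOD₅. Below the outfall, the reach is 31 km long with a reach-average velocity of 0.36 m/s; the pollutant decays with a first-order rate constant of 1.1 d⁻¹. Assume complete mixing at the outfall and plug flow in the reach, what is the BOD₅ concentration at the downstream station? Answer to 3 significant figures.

1.43 mg/L

Conservation of mass: C = (2520·0.9500 + 237.0·39.60) / 2757 = 11780/2757 = 4.272 mg/L.
Travel time t = 31·1000 / 0.36 = 86110 s = 23.92 h.
Decay over the reach: 4.272·exp(−kt) = 4.272·0.3341 = 1.427 mg/L.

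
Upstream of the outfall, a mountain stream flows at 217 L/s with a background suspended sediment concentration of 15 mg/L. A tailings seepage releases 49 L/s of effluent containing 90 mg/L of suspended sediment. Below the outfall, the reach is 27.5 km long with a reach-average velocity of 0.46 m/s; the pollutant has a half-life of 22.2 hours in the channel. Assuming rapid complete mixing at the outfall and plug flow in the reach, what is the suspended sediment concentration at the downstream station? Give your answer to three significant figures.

17.2 mg/L

Flow-weighted average: C = (217.0·15.00 + 49.00·90.00) / 266.0 = 7665/266.0 = 28.82 mg/L.
Travel time t = 27.5·1000 / 0.46 = 59780 s = 16.61 h.
Half-life 22.2 h → k = ln 2 / 22.2 = 0.03122 h⁻¹ = 0.7493 d⁻¹.
First-order decay: C = 28.82·exp(−k·t) = 28.82·0.5954 = 17.16 mg/L.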